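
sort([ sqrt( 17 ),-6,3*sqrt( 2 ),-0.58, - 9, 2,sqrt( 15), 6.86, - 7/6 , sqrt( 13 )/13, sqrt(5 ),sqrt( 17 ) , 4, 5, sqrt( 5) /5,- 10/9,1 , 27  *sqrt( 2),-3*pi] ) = [ - 3 * pi, - 9, - 6, -7/6, - 10/9,-0.58,sqrt( 13)/13, sqrt( 5) /5,  1, 2, sqrt( 5 ),  sqrt( 15), 4, sqrt( 17 ),sqrt (17),3*sqrt(2 ), 5, 6.86,27*sqrt(2)]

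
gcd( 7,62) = 1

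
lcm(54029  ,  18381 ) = 1782957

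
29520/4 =7380 = 7380.00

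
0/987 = 0 = 0.00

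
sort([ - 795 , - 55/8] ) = [ - 795, - 55/8]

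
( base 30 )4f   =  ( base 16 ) 87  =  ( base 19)72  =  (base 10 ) 135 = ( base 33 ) 43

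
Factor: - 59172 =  - 2^2 * 3^1 * 4931^1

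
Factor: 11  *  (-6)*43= - 2^1*3^1*11^1*43^1 = - 2838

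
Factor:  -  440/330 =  - 2^2*3^( - 1 ) = - 4/3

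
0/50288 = 0  =  0.00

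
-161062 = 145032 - 306094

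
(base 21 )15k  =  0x236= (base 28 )K6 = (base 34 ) gm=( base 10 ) 566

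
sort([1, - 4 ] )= [ - 4,1 ] 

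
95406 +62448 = 157854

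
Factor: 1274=2^1*7^2 * 13^1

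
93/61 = 93/61 = 1.52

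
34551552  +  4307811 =38859363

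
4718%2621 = 2097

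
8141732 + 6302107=14443839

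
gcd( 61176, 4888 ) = 8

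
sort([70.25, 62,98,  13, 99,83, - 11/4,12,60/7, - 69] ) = [ - 69, - 11/4,60/7, 12,13,62,70.25,83,98, 99]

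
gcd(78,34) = 2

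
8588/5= 8588/5 = 1717.60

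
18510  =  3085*6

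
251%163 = 88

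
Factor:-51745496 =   -  2^3 * 11^1*47^1*12511^1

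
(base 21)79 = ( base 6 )420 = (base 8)234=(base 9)183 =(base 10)156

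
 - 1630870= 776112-2406982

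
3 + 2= 5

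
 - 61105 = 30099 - 91204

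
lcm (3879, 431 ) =3879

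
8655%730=625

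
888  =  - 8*( -111 )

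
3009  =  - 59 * ( - 51 )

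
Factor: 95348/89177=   2^2 * 11^( - 1)*67^( - 1) *197^1=788/737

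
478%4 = 2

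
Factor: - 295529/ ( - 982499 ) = 7^( - 2 ) *13^1*127^1*179^1*20051^( - 1 ) 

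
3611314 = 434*8321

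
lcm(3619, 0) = 0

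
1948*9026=17582648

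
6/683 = 6/683 = 0.01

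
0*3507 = 0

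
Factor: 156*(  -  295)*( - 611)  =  28118220 = 2^2*3^1*5^1*13^2 * 47^1 * 59^1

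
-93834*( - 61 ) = 5723874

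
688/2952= 86/369 = 0.23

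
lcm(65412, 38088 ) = 3008952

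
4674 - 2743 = 1931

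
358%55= 28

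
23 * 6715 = 154445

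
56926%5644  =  486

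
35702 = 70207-34505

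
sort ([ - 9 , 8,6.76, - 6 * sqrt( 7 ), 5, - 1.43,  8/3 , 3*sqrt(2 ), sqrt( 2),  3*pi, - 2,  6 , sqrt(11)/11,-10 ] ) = [  -  6*sqrt (7 ), - 10, - 9, - 2,-1.43,sqrt( 11)/11, sqrt ( 2),  8/3, 3*sqrt ( 2 ), 5, 6,6.76,8, 3*pi]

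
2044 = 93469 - 91425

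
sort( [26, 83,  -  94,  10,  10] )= [ - 94,10,10,26, 83]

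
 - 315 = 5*( - 63 ) 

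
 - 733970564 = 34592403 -768562967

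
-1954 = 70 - 2024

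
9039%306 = 165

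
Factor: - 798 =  - 2^1* 3^1 * 7^1*19^1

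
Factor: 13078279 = 37^1*283^1*1249^1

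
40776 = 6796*6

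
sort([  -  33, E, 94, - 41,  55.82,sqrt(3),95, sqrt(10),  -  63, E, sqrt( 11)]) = [ - 63, - 41,-33, sqrt( 3), E , E , sqrt(10 ), sqrt(11), 55.82, 94,95] 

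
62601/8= 62601/8 = 7825.12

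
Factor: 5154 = 2^1 * 3^1*859^1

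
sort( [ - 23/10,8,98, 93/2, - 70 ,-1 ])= [ - 70, - 23/10, - 1, 8, 93/2,98]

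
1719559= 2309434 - 589875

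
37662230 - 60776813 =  - 23114583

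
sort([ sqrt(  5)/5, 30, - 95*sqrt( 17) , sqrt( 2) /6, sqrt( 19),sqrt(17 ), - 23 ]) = [ - 95*sqrt( 17), - 23,sqrt( 2)/6,sqrt( 5)/5,sqrt( 17), sqrt( 19 ),30] 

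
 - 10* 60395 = -603950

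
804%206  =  186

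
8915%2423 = 1646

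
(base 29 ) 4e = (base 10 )130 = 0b10000010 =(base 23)5F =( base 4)2002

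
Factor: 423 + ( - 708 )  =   - 285 = - 3^1*5^1*19^1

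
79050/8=9881 + 1/4 = 9881.25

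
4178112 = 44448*94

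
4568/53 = 86 + 10/53 = 86.19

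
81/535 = 81/535 = 0.15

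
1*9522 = 9522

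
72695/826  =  10385/118 = 88.01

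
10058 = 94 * 107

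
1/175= 1/175=0.01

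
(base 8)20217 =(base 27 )bbj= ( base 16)208F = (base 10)8335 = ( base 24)eb7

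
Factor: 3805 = 5^1*761^1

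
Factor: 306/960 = 2^(  -  5)*3^1 * 5^( - 1)*17^1  =  51/160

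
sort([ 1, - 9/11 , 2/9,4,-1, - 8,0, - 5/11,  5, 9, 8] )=[ - 8, - 1,-9/11, - 5/11, 0,2/9,1,4,5, 8, 9]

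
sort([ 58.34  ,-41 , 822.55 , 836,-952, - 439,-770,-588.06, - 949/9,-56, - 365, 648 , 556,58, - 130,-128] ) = [ - 952,-770, - 588.06,-439, - 365,- 130,-128, - 949/9,-56, - 41 , 58, 58.34,556 , 648,  822.55, 836 ] 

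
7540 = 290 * 26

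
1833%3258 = 1833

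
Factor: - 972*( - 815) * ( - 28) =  - 22181040 = - 2^4*3^5*5^1*7^1 * 163^1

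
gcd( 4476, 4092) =12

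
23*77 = 1771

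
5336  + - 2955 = 2381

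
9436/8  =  1179+1/2 = 1179.50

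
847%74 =33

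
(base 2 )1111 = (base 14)11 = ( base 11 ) 14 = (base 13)12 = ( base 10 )15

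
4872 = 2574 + 2298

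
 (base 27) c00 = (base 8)21054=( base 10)8748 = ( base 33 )813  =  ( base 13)3C9C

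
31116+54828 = 85944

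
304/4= 76 = 76.00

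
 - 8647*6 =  -51882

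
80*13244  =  1059520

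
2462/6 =410 + 1/3 = 410.33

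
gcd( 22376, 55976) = 8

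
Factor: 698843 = 47^1*14869^1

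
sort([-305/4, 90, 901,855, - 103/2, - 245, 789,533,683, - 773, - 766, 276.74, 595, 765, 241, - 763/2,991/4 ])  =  [ - 773, - 766, - 763/2,-245, - 305/4, - 103/2, 90,241, 991/4, 276.74, 533,595,683, 765,789,855,901 ] 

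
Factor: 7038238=2^1*17^1 * 137^1*1511^1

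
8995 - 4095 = 4900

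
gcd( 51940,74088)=196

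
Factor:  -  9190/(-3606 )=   3^(-1)*5^1*601^(- 1 )*919^1 = 4595/1803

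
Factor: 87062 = 2^1*101^1*431^1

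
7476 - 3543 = 3933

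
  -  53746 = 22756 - 76502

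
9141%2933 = 342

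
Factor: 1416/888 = 37^(  -  1)*59^1 = 59/37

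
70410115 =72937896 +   -  2527781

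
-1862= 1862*( - 1) 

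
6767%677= 674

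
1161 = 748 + 413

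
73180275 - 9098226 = 64082049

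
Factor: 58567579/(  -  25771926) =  - 2^ ( -1)*3^(-1 )*7^1 * 149^1*233^1* 241^1*4295321^(-1)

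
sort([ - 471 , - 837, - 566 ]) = [ - 837, - 566, - 471 ]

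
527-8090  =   - 7563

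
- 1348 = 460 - 1808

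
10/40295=2/8059 = 0.00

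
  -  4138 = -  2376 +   -  1762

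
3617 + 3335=6952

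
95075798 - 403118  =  94672680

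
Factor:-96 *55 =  - 5280 = - 2^5*3^1 * 5^1*11^1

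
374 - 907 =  - 533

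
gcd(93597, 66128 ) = 1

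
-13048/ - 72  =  181 + 2/9= 181.22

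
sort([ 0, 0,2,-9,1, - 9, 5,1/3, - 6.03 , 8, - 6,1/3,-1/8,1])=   [  -  9, - 9,-6.03, - 6, - 1/8, 0,0, 1/3,1/3,1 , 1, 2, 5, 8 ]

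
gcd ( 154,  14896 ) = 14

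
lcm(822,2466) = 2466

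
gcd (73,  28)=1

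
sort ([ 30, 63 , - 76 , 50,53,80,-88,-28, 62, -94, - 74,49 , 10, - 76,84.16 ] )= [ -94, -88, - 76, - 76,-74, - 28,  10, 30,49,  50,53, 62,  63,  80,84.16 ]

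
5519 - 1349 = 4170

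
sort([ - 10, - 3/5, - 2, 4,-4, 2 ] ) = [ - 10,  -  4, - 2, - 3/5,2,  4]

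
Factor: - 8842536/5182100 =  - 2^1*3^2*5^( - 2 )*7^( - 1)*11^(-1)*191^1*643^1*673^(  -  1) = - 2210634/1295525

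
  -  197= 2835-3032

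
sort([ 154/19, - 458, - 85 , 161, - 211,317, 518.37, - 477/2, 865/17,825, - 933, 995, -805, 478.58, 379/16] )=[-933, - 805, - 458, - 477/2,-211, - 85,154/19,379/16,865/17,  161,317, 478.58, 518.37,825,995]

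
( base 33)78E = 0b1111011011101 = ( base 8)17335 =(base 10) 7901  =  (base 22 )g73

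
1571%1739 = 1571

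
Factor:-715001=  - 7^1*23^1*4441^1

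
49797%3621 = 2724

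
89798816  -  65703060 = 24095756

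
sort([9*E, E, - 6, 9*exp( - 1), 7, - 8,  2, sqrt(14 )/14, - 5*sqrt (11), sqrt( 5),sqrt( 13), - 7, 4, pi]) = [ - 5*sqrt ( 11), - 8, - 7, - 6,sqrt(14) /14 , 2,  sqrt ( 5),E, pi,9*exp( - 1), sqrt(13 ), 4,7,9*E ] 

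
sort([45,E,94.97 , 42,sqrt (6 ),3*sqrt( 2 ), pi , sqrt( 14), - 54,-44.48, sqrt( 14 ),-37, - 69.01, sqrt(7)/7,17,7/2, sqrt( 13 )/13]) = [ -69.01, -54, - 44.48, - 37,sqrt (13 ) /13 , sqrt( 7 ) /7,  sqrt ( 6 ), E, pi, 7/2, sqrt( 14), sqrt(14 ),3*sqrt( 2 ),  17,42, 45,94.97 ]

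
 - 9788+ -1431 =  - 11219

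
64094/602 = 32047/301 = 106.47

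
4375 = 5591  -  1216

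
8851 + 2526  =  11377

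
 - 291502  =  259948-551450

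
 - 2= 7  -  9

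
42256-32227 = 10029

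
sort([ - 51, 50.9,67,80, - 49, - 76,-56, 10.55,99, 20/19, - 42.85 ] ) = [ - 76, - 56,-51, - 49 ,-42.85, 20/19, 10.55, 50.9,67,80, 99]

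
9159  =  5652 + 3507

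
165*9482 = 1564530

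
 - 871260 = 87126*(-10)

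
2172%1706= 466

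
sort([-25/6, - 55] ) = [-55, -25/6] 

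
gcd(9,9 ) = 9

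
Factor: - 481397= - 7^1*68771^1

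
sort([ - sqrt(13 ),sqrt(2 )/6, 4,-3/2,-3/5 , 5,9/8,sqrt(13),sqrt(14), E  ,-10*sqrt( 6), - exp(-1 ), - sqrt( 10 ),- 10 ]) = [ - 10*sqrt( 6 ),-10,-sqrt(13 ),-sqrt (10 ),-3/2, - 3/5, -exp(-1 ), sqrt( 2 ) /6,9/8, E, sqrt(13), sqrt (14) , 4, 5]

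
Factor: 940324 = 2^2*7^1 * 11^1*43^1 * 71^1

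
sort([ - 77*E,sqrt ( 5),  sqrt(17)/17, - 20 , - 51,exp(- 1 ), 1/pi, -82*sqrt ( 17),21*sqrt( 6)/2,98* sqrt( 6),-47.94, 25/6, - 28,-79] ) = [ - 82 * sqrt (17 ), - 77*E, - 79, -51,-47.94 , - 28,- 20,sqrt(17)/17, 1/pi,exp(-1 ) , sqrt (5),25/6,21 * sqrt ( 6)/2, 98*sqrt( 6)]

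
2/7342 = 1/3671  =  0.00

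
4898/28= 174 + 13/14  =  174.93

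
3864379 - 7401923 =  - 3537544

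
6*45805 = 274830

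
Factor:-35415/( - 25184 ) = 45/32= 2^(-5 )*3^2*5^1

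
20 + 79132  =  79152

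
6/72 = 1/12= 0.08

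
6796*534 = 3629064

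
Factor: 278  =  2^1*139^1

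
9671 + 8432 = 18103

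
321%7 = 6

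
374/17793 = 374/17793=0.02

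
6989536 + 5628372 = 12617908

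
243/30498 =81/10166 = 0.01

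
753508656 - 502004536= 251504120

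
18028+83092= 101120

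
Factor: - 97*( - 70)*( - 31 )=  - 210490 = -  2^1*5^1*7^1*31^1*97^1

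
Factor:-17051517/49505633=- 3^2*7^1*270659^1* 49505633^(- 1)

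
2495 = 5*499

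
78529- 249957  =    -  171428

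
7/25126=7/25126= 0.00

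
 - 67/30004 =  - 1 + 29937/30004 =-  0.00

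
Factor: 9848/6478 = 4924/3239 = 2^2 * 41^( - 1)*79^( - 1) * 1231^1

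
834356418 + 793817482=1628173900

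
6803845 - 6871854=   -  68009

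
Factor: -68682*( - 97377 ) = 6688047114 = 2^1*3^2*7^1*4637^1 * 11447^1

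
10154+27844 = 37998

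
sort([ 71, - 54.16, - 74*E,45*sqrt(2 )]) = [ - 74*E, - 54.16,  45*sqrt( 2 ) , 71 ]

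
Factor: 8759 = 19^1*461^1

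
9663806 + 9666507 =19330313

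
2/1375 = 2/1375 = 0.00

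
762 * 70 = 53340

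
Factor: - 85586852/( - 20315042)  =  2^1*11^ ( - 1)*13^1*923411^( - 1)*1645901^1 = 42793426/10157521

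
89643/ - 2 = -89643/2 = -44821.50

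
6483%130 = 113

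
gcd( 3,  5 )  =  1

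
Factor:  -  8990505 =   -  3^2*5^1*241^1*829^1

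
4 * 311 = 1244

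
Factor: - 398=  - 2^1*199^1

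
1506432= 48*31384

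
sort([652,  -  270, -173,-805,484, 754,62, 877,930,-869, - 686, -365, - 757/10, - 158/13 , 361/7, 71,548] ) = [ - 869 , - 805, - 686, - 365, -270, - 173, - 757/10,-158/13, 361/7, 62, 71,484, 548, 652,754, 877, 930 ]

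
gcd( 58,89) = 1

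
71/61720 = 71/61720 = 0.00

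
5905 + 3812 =9717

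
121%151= 121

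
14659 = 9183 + 5476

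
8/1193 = 8/1193 = 0.01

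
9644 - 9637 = 7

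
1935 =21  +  1914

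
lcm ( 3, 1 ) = 3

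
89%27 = 8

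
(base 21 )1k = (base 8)51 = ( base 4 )221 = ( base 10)41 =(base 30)1b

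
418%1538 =418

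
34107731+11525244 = 45632975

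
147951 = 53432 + 94519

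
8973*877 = 7869321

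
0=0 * 8154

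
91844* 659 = 60525196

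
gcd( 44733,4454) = 1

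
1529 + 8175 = 9704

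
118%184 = 118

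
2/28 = 1/14 = 0.07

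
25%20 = 5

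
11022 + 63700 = 74722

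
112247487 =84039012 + 28208475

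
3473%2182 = 1291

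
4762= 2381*2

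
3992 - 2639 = 1353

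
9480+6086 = 15566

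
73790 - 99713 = -25923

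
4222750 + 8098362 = 12321112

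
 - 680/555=-136/111 = - 1.23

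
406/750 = 203/375=0.54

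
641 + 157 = 798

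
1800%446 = 16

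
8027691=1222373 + 6805318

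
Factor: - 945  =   - 3^3*5^1*7^1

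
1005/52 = 19 + 17/52  =  19.33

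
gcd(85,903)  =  1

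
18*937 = 16866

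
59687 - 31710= 27977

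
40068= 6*6678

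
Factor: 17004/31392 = 2^( - 3 )*  3^( - 1 )*13^1 = 13/24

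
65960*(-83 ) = - 5474680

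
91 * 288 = 26208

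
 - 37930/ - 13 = 2917+9/13 = 2917.69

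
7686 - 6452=1234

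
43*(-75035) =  -3226505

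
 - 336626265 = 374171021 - 710797286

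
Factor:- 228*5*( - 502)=2^3*3^1 * 5^1*19^1*251^1 = 572280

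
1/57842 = 1/57842 = 0.00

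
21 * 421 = 8841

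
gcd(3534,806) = 62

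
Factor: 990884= 2^2* 31^1*61^1*131^1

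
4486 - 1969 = 2517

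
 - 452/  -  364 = 113/91 = 1.24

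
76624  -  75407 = 1217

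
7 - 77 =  - 70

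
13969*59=824171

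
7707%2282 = 861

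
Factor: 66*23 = 1518 = 2^1*3^1*11^1*23^1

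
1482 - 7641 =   -  6159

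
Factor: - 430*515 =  - 2^1*5^2*43^1*103^1 = -221450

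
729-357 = 372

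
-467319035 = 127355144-594674179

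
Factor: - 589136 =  - 2^4*36821^1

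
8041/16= 502+9/16 = 502.56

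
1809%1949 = 1809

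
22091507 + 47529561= 69621068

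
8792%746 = 586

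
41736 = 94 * 444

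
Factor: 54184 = 2^3*13^1*521^1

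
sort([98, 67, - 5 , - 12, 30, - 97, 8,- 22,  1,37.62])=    [ - 97, - 22, - 12 ,  -  5, 1, 8,30, 37.62,67, 98]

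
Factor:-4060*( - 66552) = 2^5*3^1 * 5^1*7^1 *29^1*47^1*59^1 = 270201120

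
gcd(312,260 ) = 52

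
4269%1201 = 666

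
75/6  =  12 + 1/2 = 12.50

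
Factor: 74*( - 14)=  - 1036=-2^2*7^1*37^1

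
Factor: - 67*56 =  - 3752= - 2^3*7^1*67^1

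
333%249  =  84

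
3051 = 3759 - 708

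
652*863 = 562676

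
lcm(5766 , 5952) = 184512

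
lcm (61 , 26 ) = 1586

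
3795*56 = 212520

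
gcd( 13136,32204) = 4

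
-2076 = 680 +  - 2756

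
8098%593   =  389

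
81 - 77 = 4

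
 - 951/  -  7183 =951/7183 = 0.13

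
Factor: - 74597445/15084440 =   -  2^ ( - 3) * 3^2*7^( - 1)*13^2 * 577^1 * 3169^( - 1) = - 877617/177464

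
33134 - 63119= - 29985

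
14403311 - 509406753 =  - 495003442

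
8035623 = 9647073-1611450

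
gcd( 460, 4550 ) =10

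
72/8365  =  72/8365 = 0.01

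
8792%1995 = 812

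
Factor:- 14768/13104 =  - 3^( - 2 )*7^( - 1)*71^1  =  - 71/63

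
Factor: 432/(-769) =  - 2^4 * 3^3 * 769^ ( - 1)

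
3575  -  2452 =1123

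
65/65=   1 = 1.00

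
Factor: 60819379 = 37^1*61^1*26947^1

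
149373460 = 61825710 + 87547750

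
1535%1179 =356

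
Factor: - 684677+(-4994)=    - 283^1*2437^1  =  - 689671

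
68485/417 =68485/417=164.23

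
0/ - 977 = 0/1= - 0.00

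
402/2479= 6/37 =0.16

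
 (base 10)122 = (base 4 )1322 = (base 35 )3H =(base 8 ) 172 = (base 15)82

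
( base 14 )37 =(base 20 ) 29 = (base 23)23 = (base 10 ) 49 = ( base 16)31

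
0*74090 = 0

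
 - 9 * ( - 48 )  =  432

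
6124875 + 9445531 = 15570406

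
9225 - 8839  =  386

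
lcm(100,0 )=0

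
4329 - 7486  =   - 3157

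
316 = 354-38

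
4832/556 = 1208/139 = 8.69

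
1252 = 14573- 13321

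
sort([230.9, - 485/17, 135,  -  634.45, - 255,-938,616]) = [-938,-634.45,-255, - 485/17, 135, 230.9,616 ]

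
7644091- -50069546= 57713637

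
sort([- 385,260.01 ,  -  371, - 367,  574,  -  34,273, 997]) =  [ -385 , - 371, -367,-34 , 260.01,273, 574,997 ]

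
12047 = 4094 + 7953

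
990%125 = 115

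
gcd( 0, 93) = 93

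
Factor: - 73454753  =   - 79^1*929807^1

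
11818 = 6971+4847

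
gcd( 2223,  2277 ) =9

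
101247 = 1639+99608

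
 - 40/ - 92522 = 20/46261 = 0.00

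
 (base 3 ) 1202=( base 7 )65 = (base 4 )233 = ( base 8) 57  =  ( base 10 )47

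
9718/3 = 3239 + 1/3 = 3239.33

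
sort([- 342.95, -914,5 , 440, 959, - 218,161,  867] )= [- 914, - 342.95, - 218, 5 , 161, 440, 867,  959]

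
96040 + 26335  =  122375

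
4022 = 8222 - 4200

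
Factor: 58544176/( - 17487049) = - 2^4 * 19^( - 1)*920371^(  -  1)*3659011^1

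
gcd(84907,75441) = 1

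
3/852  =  1/284  =  0.00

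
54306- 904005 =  - 849699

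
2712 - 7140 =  - 4428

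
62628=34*1842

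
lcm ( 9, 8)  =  72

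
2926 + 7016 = 9942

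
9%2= 1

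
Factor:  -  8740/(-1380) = 3^( - 1 )*19^1 = 19/3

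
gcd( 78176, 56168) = 56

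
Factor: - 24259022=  - 2^1*29^1 * 418259^1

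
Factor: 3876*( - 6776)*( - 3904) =2^11*3^1*7^1*11^2*17^1*19^1*61^1 =102533781504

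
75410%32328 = 10754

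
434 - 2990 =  - 2556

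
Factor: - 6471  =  - 3^2 * 719^1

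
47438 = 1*47438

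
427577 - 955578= - 528001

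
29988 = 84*357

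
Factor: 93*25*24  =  2^3*3^2*5^2 * 31^1 = 55800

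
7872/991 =7+935/991 = 7.94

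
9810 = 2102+7708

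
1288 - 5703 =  - 4415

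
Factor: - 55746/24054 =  - 489/211 = -3^1*163^1*211^(  -  1 )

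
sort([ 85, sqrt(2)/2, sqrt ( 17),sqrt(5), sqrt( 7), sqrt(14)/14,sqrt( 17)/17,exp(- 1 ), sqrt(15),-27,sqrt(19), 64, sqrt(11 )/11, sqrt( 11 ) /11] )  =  [-27,sqrt(17)/17,sqrt(14)/14,sqrt( 11)/11,sqrt(11)/11, exp( - 1), sqrt( 2)/2, sqrt(5), sqrt(7), sqrt(15 ), sqrt(17),sqrt(19 ),  64, 85 ] 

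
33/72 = 11/24=0.46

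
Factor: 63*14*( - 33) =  - 2^1 * 3^3*7^2*11^1 = -29106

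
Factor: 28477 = 28477^1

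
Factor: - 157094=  - 2^1*7^3 * 229^1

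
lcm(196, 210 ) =2940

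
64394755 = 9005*7151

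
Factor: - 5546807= - 7^1*83^1*9547^1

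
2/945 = 2/945 = 0.00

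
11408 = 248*46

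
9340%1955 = 1520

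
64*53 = 3392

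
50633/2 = 25316 + 1/2 = 25316.50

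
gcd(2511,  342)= 9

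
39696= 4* 9924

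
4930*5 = 24650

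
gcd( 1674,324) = 54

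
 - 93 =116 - 209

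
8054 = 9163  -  1109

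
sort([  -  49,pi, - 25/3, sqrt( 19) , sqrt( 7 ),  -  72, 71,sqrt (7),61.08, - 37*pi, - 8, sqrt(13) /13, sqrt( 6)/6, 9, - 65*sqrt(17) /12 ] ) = [ - 37* pi,- 72,  -  49, - 65*sqrt( 17)/12, - 25/3, - 8, sqrt( 13)/13,sqrt(6) /6, sqrt( 7), sqrt(7), pi, sqrt(19),9 , 61.08,71 ]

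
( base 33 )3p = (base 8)174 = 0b1111100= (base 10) 124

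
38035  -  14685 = 23350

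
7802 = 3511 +4291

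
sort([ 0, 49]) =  [0,49 ]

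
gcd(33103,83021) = 1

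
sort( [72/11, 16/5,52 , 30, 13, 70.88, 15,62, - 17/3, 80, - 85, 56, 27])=[  -  85, - 17/3, 16/5, 72/11, 13, 15, 27, 30, 52, 56, 62, 70.88,80 ]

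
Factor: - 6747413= - 19^1*355127^1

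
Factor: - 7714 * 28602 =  -220635828 = - 2^2 * 3^2 * 7^2*19^1*29^1 * 227^1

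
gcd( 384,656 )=16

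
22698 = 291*78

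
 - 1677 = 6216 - 7893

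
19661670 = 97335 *202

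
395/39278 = 395/39278 =0.01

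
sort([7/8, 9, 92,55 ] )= [ 7/8, 9,55,92 ] 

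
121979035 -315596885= - 193617850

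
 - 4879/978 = - 5 + 11/978=-4.99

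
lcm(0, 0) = 0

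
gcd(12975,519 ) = 519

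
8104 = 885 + 7219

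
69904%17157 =1276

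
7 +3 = 10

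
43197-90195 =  - 46998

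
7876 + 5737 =13613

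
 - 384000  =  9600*( - 40)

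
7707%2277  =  876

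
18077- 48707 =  - 30630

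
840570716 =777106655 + 63464061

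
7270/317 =7270/317 = 22.93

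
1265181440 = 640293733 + 624887707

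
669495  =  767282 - 97787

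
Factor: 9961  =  7^1*1423^1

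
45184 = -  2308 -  - 47492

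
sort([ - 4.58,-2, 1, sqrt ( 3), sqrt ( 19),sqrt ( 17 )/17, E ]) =[-4.58, - 2, sqrt ( 17 ) /17, 1,sqrt ( 3),E,sqrt( 19) ]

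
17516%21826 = 17516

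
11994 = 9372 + 2622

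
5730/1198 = 2865/599=4.78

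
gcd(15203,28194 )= 1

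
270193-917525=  - 647332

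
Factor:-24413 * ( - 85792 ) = 2^5*7^1*383^1 *24413^1 = 2094440096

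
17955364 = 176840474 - 158885110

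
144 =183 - 39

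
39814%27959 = 11855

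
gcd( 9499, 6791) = 1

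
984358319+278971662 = 1263329981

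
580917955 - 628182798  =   - 47264843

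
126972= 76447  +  50525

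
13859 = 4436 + 9423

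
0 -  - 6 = 6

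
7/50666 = 1/7238 = 0.00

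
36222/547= 36222/547 =66.22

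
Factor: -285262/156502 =-142631/78251 = - 17^( -1 )*31^1*43^1*107^1*4603^(  -  1 ) 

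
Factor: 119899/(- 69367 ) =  - 13^1*23^1*71^( - 1)*401^1*977^( - 1 )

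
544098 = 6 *90683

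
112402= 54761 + 57641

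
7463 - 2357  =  5106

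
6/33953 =6/33953 = 0.00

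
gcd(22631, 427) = 427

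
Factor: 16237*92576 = 1503156512  =  2^5*11^1*13^1*263^1*1249^1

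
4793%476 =33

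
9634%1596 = 58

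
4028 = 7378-3350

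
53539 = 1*53539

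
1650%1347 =303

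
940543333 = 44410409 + 896132924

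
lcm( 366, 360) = 21960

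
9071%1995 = 1091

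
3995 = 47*85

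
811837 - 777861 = 33976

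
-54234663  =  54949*( - 987)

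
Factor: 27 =3^3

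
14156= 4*3539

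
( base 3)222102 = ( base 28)pd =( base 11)599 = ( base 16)2C9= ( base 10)713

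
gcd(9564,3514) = 2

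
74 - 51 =23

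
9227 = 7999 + 1228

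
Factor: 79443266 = 2^1*7^1 * 31^1 * 163^1*1123^1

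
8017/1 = 8017=8017.00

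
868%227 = 187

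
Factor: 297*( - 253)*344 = -2^3*3^3*11^2 * 23^1*43^1= - 25848504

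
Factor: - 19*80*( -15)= 22800 = 2^4*3^1*5^2*19^1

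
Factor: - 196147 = -7^2*4003^1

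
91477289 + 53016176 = 144493465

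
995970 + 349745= 1345715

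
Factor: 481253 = 17^1*28309^1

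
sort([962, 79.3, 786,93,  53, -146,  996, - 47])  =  [ - 146, - 47,53,79.3 , 93,786,  962, 996]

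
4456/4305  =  4456/4305  =  1.04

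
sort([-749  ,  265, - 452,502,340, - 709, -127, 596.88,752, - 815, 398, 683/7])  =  [-815,-749, - 709, - 452, - 127,683/7,265, 340, 398, 502,596.88, 752]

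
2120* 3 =6360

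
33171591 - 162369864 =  - 129198273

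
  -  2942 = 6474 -9416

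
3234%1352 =530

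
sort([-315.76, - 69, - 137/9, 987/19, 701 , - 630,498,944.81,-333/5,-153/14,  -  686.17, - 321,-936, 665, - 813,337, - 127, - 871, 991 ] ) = [-936, - 871,-813,-686.17,- 630,-321,-315.76,-127,-69,  -  333/5, - 137/9,-153/14, 987/19,337, 498, 665, 701,944.81,991 ]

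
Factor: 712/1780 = 2/5 = 2^1*5^( - 1 )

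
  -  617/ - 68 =617/68=9.07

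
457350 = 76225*6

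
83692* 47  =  3933524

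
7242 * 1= 7242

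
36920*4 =147680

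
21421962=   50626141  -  29204179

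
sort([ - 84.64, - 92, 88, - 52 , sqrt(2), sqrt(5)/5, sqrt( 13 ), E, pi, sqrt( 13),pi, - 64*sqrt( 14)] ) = [-64*sqrt( 14) , - 92, - 84.64,  -  52, sqrt(5 )/5,sqrt( 2), E, pi, pi, sqrt(13), sqrt(13 ), 88] 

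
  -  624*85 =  - 53040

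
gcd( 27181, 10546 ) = 1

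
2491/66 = 37+49/66 = 37.74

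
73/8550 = 73/8550 = 0.01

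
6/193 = 6/193  =  0.03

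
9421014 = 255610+9165404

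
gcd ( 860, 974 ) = 2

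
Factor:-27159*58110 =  - 1578209490 = - 2^1 * 3^2*5^1*11^1*13^1 * 149^1*823^1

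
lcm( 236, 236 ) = 236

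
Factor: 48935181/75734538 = 16311727/25244846 = 2^( - 1 ) * 11^( -1)*23^( - 1)* 41^1*131^1*3037^1*49891^ (-1)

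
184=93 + 91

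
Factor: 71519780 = 2^2*5^1*157^1*22777^1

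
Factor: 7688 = 2^3*31^2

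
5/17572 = 5/17572 = 0.00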